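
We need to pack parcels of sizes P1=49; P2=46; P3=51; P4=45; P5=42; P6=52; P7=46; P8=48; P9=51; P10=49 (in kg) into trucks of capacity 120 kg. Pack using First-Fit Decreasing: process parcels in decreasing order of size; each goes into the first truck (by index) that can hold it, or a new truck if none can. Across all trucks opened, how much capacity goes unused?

121

Sorted descending: 52, 51, 51, 49, 49, 48, 46, 46, 45, 42.
truck 1: place 52 kg, 68 kg left
truck 1: place 51 kg, 17 kg left
truck 2: place 51 kg, 69 kg left
truck 2: place 49 kg, 20 kg left
truck 3: place 49 kg, 71 kg left
truck 3: place 48 kg, 23 kg left
truck 4: place 46 kg, 74 kg left
truck 4: place 46 kg, 28 kg left
truck 5: place 45 kg, 75 kg left
truck 5: place 42 kg, 33 kg left
5 trucks × 120 kg = 600 kg; used 479 kg; unused 121 kg.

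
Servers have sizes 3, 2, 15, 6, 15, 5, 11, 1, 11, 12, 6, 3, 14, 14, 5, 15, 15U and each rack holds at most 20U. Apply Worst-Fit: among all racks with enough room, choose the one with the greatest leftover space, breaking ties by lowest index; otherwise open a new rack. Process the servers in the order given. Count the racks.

10

3U → rack 1 (remaining 17U)
2U → rack 1 (remaining 15U)
15U → rack 1 (remaining 0U)
6U → rack 2 (remaining 14U)
15U → rack 3 (remaining 5U)
5U → rack 2 (remaining 9U)
11U → rack 4 (remaining 9U)
1U → rack 2 (remaining 8U)
11U → rack 5 (remaining 9U)
12U → rack 6 (remaining 8U)
6U → rack 4 (remaining 3U)
3U → rack 5 (remaining 6U)
14U → rack 7 (remaining 6U)
14U → rack 8 (remaining 6U)
5U → rack 2 (remaining 3U)
15U → rack 9 (remaining 5U)
15U → rack 10 (remaining 5U)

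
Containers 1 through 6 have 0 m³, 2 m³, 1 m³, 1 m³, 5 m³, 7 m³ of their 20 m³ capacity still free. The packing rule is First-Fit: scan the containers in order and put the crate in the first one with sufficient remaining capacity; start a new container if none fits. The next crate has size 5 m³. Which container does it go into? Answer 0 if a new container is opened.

Containers with room: container 5 (5 m³), container 6 (7 m³).
The first with room is container 5.

5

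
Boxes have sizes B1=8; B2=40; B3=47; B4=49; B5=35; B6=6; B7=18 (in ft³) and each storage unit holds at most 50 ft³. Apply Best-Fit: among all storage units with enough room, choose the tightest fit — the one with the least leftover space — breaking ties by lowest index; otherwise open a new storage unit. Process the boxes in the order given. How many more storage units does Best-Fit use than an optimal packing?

0

Best-Fit: [8,40] [47] [49] [35,6] [18] → 5 storage units.
Total size 203 ft³; any packing needs at least ⌈203/50⌉ = 5 storage units.
So 5 is already optimal.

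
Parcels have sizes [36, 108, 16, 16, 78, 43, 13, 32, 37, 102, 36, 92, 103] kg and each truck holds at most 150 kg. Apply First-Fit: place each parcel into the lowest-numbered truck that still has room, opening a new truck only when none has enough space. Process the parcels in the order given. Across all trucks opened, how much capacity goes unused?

truck 1: place 36 kg, 114 kg left
truck 1: place 108 kg, 6 kg left
truck 2: place 16 kg, 134 kg left
truck 2: place 16 kg, 118 kg left
truck 2: place 78 kg, 40 kg left
truck 3: place 43 kg, 107 kg left
truck 2: place 13 kg, 27 kg left
truck 3: place 32 kg, 75 kg left
truck 3: place 37 kg, 38 kg left
truck 4: place 102 kg, 48 kg left
truck 3: place 36 kg, 2 kg left
truck 5: place 92 kg, 58 kg left
truck 6: place 103 kg, 47 kg left
6 trucks × 150 kg = 900 kg; used 712 kg; unused 188 kg.

188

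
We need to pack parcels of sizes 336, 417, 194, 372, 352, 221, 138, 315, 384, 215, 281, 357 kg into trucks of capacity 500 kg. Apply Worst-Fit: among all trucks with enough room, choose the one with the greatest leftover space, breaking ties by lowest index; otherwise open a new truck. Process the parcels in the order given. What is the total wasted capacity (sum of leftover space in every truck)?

Put 336 kg in truck 1; 164 kg remain.
Put 417 kg in truck 2; 83 kg remain.
Put 194 kg in truck 3; 306 kg remain.
Put 372 kg in truck 4; 128 kg remain.
Put 352 kg in truck 5; 148 kg remain.
Put 221 kg in truck 3; 85 kg remain.
Put 138 kg in truck 1; 26 kg remain.
Put 315 kg in truck 6; 185 kg remain.
Put 384 kg in truck 7; 116 kg remain.
Put 215 kg in truck 8; 285 kg remain.
Put 281 kg in truck 8; 4 kg remain.
Put 357 kg in truck 9; 143 kg remain.
9 trucks × 500 kg = 4500 kg; used 3582 kg; unused 918 kg.

918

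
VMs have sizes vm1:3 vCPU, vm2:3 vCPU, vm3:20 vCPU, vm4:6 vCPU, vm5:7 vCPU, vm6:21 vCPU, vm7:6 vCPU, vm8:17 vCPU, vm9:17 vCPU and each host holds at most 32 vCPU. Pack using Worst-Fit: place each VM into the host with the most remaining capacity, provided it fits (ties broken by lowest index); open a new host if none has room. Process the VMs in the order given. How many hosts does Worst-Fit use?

host 1: place vm1 (3 vCPU), 29 vCPU left
host 1: place vm2 (3 vCPU), 26 vCPU left
host 1: place vm3 (20 vCPU), 6 vCPU left
host 1: place vm4 (6 vCPU), 0 vCPU left
host 2: place vm5 (7 vCPU), 25 vCPU left
host 2: place vm6 (21 vCPU), 4 vCPU left
host 3: place vm7 (6 vCPU), 26 vCPU left
host 3: place vm8 (17 vCPU), 9 vCPU left
host 4: place vm9 (17 vCPU), 15 vCPU left
Final hosts: [3,3,20,6] [7,21] [6,17] [17].

4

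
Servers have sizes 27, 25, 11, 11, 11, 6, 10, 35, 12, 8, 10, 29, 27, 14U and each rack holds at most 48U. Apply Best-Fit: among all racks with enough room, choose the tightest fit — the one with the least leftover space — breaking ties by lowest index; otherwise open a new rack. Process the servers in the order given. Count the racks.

6 racks

rack 1: place 27U, 21U left
rack 2: place 25U, 23U left
rack 1: place 11U, 10U left
rack 2: place 11U, 12U left
rack 2: place 11U, 1U left
rack 1: place 6U, 4U left
rack 3: place 10U, 38U left
rack 3: place 35U, 3U left
rack 4: place 12U, 36U left
rack 4: place 8U, 28U left
rack 4: place 10U, 18U left
rack 5: place 29U, 19U left
rack 6: place 27U, 21U left
rack 4: place 14U, 4U left
Final racks: [27,11,6] [25,11,11] [10,35] [12,8,10,14] [29] [27].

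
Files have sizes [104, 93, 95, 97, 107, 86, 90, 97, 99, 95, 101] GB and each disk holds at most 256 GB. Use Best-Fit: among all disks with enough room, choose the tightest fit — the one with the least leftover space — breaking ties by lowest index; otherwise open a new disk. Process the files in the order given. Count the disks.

6

104 GB → disk 1 (remaining 152 GB)
93 GB → disk 1 (remaining 59 GB)
95 GB → disk 2 (remaining 161 GB)
97 GB → disk 2 (remaining 64 GB)
107 GB → disk 3 (remaining 149 GB)
86 GB → disk 3 (remaining 63 GB)
90 GB → disk 4 (remaining 166 GB)
97 GB → disk 4 (remaining 69 GB)
99 GB → disk 5 (remaining 157 GB)
95 GB → disk 5 (remaining 62 GB)
101 GB → disk 6 (remaining 155 GB)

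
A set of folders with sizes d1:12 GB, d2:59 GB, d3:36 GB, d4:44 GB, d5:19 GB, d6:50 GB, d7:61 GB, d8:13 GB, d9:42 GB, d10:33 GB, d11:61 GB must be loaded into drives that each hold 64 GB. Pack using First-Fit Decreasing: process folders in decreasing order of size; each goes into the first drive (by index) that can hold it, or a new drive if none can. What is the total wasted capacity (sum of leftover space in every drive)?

82

Sorted descending: 61, 61, 59, 50, 44, 42, 36, 33, 19, 13, 12.
Put 61 GB in drive 1; 3 GB remain.
Put 61 GB in drive 2; 3 GB remain.
Put 59 GB in drive 3; 5 GB remain.
Put 50 GB in drive 4; 14 GB remain.
Put 44 GB in drive 5; 20 GB remain.
Put 42 GB in drive 6; 22 GB remain.
Put 36 GB in drive 7; 28 GB remain.
Put 33 GB in drive 8; 31 GB remain.
Put 19 GB in drive 5; 1 GB remain.
Put 13 GB in drive 4; 1 GB remain.
Put 12 GB in drive 6; 10 GB remain.
8 drives × 64 GB = 512 GB; used 430 GB; unused 82 GB.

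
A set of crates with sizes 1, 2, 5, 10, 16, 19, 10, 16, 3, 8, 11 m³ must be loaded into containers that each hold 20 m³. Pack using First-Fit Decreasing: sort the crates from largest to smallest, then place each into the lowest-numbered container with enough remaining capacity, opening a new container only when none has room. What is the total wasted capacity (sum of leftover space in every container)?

19

Sorted descending: 19, 16, 16, 11, 10, 10, 8, 5, 3, 2, 1.
container 1: place 19 m³, 1 m³ left
container 2: place 16 m³, 4 m³ left
container 3: place 16 m³, 4 m³ left
container 4: place 11 m³, 9 m³ left
container 5: place 10 m³, 10 m³ left
container 5: place 10 m³, 0 m³ left
container 4: place 8 m³, 1 m³ left
container 6: place 5 m³, 15 m³ left
container 2: place 3 m³, 1 m³ left
container 3: place 2 m³, 2 m³ left
container 1: place 1 m³, 0 m³ left
6 containers × 20 m³ = 120 m³; used 101 m³; unused 19 m³.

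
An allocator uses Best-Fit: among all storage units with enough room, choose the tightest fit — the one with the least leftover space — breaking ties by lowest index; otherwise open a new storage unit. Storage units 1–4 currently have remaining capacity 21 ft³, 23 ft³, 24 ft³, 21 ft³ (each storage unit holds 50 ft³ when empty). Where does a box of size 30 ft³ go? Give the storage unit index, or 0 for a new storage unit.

No storage unit has ≥ 30 ft³ free, so a new storage unit is opened.

0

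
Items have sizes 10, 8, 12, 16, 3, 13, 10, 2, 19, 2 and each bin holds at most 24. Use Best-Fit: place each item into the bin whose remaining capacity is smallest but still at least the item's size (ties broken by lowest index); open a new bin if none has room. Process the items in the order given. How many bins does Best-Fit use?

bin 1: place 10, 14 left
bin 1: place 8, 6 left
bin 2: place 12, 12 left
bin 3: place 16, 8 left
bin 1: place 3, 3 left
bin 4: place 13, 11 left
bin 4: place 10, 1 left
bin 1: place 2, 1 left
bin 5: place 19, 5 left
bin 5: place 2, 3 left
Final bins: [10,8,3,2] [12] [16] [13,10] [19,2].

5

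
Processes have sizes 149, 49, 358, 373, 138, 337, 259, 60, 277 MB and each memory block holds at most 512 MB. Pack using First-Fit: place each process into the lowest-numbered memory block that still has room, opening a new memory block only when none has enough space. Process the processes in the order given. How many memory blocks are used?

6

149 MB → memory block 1 (remaining 363 MB)
49 MB → memory block 1 (remaining 314 MB)
358 MB → memory block 2 (remaining 154 MB)
373 MB → memory block 3 (remaining 139 MB)
138 MB → memory block 1 (remaining 176 MB)
337 MB → memory block 4 (remaining 175 MB)
259 MB → memory block 5 (remaining 253 MB)
60 MB → memory block 1 (remaining 116 MB)
277 MB → memory block 6 (remaining 235 MB)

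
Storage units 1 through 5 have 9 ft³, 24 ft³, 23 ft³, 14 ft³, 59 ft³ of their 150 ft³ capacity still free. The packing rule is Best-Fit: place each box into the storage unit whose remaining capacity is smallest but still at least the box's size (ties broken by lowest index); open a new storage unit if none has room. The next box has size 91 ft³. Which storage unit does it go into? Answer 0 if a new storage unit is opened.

0

No storage unit has ≥ 91 ft³ free, so a new storage unit is opened.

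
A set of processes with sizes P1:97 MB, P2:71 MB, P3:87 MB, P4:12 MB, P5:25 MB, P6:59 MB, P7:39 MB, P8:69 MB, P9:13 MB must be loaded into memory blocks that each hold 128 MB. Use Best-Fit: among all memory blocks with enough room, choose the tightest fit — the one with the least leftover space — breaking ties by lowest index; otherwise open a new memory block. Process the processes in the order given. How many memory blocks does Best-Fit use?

P1 (97 MB) → memory block 1 (remaining 31 MB)
P2 (71 MB) → memory block 2 (remaining 57 MB)
P3 (87 MB) → memory block 3 (remaining 41 MB)
P4 (12 MB) → memory block 1 (remaining 19 MB)
P5 (25 MB) → memory block 3 (remaining 16 MB)
P6 (59 MB) → memory block 4 (remaining 69 MB)
P7 (39 MB) → memory block 2 (remaining 18 MB)
P8 (69 MB) → memory block 4 (remaining 0 MB)
P9 (13 MB) → memory block 3 (remaining 3 MB)
Final memory blocks: [97,12] [71,39] [87,25,13] [59,69].

4 memory blocks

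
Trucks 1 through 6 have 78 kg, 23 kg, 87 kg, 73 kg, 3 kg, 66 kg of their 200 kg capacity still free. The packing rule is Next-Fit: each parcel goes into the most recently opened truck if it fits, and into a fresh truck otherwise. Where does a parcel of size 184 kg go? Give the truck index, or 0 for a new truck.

Next-Fit only looks at truck 6, which has 66 kg free.
184 kg does not fit, so a new truck is opened.

0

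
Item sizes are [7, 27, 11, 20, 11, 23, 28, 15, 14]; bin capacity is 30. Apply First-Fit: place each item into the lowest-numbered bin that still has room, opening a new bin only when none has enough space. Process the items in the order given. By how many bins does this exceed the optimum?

First-Fit: [7,11,11] [27] [20] [23] [28] [15,14] → 6 bins.
Total size 156; any packing needs at least ⌈156/30⌉ = 6 bins.
So 6 is already optimal.

0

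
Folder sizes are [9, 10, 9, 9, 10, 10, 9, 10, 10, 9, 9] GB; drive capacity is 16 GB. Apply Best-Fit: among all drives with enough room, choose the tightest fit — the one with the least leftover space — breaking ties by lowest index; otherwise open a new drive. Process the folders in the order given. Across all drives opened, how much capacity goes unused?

72

Put 9 GB in drive 1; 7 GB remain.
Put 10 GB in drive 2; 6 GB remain.
Put 9 GB in drive 3; 7 GB remain.
Put 9 GB in drive 4; 7 GB remain.
Put 10 GB in drive 5; 6 GB remain.
Put 10 GB in drive 6; 6 GB remain.
Put 9 GB in drive 7; 7 GB remain.
Put 10 GB in drive 8; 6 GB remain.
Put 10 GB in drive 9; 6 GB remain.
Put 9 GB in drive 10; 7 GB remain.
Put 9 GB in drive 11; 7 GB remain.
11 drives × 16 GB = 176 GB; used 104 GB; unused 72 GB.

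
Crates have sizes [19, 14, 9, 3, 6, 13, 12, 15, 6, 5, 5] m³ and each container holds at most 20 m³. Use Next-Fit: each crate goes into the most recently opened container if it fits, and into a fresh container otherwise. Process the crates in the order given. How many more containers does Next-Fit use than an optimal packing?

1

Next-Fit: [19] [14] [9,3,6] [13] [12] [15] [6,5,5] → 7 containers.
Total size 107 m³; any packing needs at least ⌈107/20⌉ = 6 containers.
An optimal packing achieves that bound: [19] [15,5] [14,6] [13,6] [12,5,3] [9] → 6 containers.
Excess: 7 − 6 = 1.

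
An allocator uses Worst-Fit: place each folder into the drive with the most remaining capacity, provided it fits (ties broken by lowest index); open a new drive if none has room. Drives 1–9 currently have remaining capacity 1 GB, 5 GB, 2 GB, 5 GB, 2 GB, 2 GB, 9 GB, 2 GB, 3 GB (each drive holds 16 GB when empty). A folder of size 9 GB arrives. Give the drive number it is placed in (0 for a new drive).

Drives with room: drive 7 (9 GB).
Most room is drive 7 with 9 GB free.

7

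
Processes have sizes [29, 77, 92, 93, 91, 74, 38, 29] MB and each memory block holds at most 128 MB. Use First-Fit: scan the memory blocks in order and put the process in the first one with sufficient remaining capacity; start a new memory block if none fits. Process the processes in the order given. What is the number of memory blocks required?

5 memory blocks

29 MB → memory block 1 (remaining 99 MB)
77 MB → memory block 1 (remaining 22 MB)
92 MB → memory block 2 (remaining 36 MB)
93 MB → memory block 3 (remaining 35 MB)
91 MB → memory block 4 (remaining 37 MB)
74 MB → memory block 5 (remaining 54 MB)
38 MB → memory block 5 (remaining 16 MB)
29 MB → memory block 2 (remaining 7 MB)
Final memory blocks: [29,77] [92,29] [93] [91] [74,38].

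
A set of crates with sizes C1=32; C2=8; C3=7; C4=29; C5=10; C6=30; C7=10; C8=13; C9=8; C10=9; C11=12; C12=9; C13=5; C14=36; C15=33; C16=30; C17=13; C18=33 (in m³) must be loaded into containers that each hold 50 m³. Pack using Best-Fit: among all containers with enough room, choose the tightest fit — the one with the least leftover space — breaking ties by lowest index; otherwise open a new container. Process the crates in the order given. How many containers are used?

8

Put C1 (32 m³) in container 1; 18 m³ remain.
Put C2 (8 m³) in container 1; 10 m³ remain.
Put C3 (7 m³) in container 1; 3 m³ remain.
Put C4 (29 m³) in container 2; 21 m³ remain.
Put C5 (10 m³) in container 2; 11 m³ remain.
Put C6 (30 m³) in container 3; 20 m³ remain.
Put C7 (10 m³) in container 2; 1 m³ remain.
Put C8 (13 m³) in container 3; 7 m³ remain.
Put C9 (8 m³) in container 4; 42 m³ remain.
Put C10 (9 m³) in container 4; 33 m³ remain.
Put C11 (12 m³) in container 4; 21 m³ remain.
Put C12 (9 m³) in container 4; 12 m³ remain.
Put C13 (5 m³) in container 3; 2 m³ remain.
Put C14 (36 m³) in container 5; 14 m³ remain.
Put C15 (33 m³) in container 6; 17 m³ remain.
Put C16 (30 m³) in container 7; 20 m³ remain.
Put C17 (13 m³) in container 5; 1 m³ remain.
Put C18 (33 m³) in container 8; 17 m³ remain.
Final containers: [32,8,7] [29,10,10] [30,13,5] [8,9,12,9] [36,13] [33] [30] [33].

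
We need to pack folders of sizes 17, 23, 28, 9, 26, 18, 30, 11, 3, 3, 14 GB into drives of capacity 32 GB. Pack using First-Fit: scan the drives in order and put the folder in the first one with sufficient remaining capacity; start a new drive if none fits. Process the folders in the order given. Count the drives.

7

drive 1: place 17 GB, 15 GB left
drive 2: place 23 GB, 9 GB left
drive 3: place 28 GB, 4 GB left
drive 1: place 9 GB, 6 GB left
drive 4: place 26 GB, 6 GB left
drive 5: place 18 GB, 14 GB left
drive 6: place 30 GB, 2 GB left
drive 5: place 11 GB, 3 GB left
drive 1: place 3 GB, 3 GB left
drive 1: place 3 GB, 0 GB left
drive 7: place 14 GB, 18 GB left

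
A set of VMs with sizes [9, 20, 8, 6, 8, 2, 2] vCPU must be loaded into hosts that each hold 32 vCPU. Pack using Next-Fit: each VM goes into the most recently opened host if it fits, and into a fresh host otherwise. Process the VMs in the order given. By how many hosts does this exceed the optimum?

0

Next-Fit: [9,20] [8,6,8,2,2] → 2 hosts.
Total size 55 vCPU; any packing needs at least ⌈55/32⌉ = 2 hosts.
So 2 is already optimal.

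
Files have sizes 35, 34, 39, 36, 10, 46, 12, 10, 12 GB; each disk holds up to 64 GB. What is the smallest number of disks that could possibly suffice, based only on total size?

Total size = 35 + 34 + 39 + 36 + 10 + 46 + 12 + 10 + 12 = 234 GB.
⌈234 / 64⌉ = 4.

4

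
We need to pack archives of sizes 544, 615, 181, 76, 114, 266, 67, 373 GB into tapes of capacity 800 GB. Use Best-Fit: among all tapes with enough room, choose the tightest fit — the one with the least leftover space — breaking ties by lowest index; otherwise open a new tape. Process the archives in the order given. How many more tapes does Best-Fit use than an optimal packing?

0

Best-Fit: [544,76,114] [615,181] [266,67,373] → 3 tapes.
Total size 2236 GB; any packing needs at least ⌈2236/800⌉ = 3 tapes.
So 3 is already optimal.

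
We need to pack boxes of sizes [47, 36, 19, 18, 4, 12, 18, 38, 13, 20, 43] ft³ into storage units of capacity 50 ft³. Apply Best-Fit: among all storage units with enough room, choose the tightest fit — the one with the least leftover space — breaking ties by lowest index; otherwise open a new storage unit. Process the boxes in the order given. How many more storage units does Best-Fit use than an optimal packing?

1

Best-Fit: [47] [36,12] [19,18,4] [18,13] [38] [20] [43] → 7 storage units.
Total size 268 ft³; any packing needs at least ⌈268/50⌉ = 6 storage units.
An optimal packing achieves that bound: [47] [43,4] [38,12] [36,13] [20,19] [18,18] → 6 storage units.
Excess: 7 − 6 = 1.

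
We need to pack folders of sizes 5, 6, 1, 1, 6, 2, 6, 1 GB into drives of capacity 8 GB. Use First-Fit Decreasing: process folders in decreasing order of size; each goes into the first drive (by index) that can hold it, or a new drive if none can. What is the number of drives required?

4

Sorted descending: 6, 6, 6, 5, 2, 1, 1, 1.
drive 1: place 6 GB, 2 GB left
drive 2: place 6 GB, 2 GB left
drive 3: place 6 GB, 2 GB left
drive 4: place 5 GB, 3 GB left
drive 1: place 2 GB, 0 GB left
drive 2: place 1 GB, 1 GB left
drive 2: place 1 GB, 0 GB left
drive 3: place 1 GB, 1 GB left
Final drives: [6,2] [6,1,1] [6,1] [5].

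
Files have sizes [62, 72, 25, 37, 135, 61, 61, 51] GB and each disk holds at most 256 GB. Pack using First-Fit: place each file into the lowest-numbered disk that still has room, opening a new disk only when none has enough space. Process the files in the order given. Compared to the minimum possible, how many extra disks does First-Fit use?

1

First-Fit: [62,72,25,37,51] [135,61] [61] → 3 disks.
Total size 504 GB; any packing needs at least ⌈504/256⌉ = 2 disks.
An optimal packing achieves that bound: [135,62,51] [72,61,61,37,25] → 2 disks.
Excess: 3 − 2 = 1.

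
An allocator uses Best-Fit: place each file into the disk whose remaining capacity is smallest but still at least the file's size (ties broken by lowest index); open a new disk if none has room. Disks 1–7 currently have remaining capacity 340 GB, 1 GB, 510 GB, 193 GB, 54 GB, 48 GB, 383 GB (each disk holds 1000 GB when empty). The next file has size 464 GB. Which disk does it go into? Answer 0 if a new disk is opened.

Disks with room: disk 3 (510 GB).
Tightest fit is disk 3 with 510 GB free.

3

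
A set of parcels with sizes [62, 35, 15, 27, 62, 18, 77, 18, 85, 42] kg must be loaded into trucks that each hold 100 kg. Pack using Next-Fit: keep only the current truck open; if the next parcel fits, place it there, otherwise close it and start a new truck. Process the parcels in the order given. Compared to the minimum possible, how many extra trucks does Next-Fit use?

1

Next-Fit: [62,35] [15,27] [62,18] [77,18] [85] [42] → 6 trucks.
Total size 441 kg; any packing needs at least ⌈441/100⌉ = 5 trucks.
An optimal packing achieves that bound: [85,15] [77,18] [62,35] [62,27] [42,18] → 5 trucks.
Excess: 6 − 5 = 1.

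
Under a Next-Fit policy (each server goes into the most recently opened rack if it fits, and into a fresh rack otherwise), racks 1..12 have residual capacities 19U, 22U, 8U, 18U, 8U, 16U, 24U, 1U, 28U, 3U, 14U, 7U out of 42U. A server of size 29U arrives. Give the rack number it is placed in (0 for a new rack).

0

Next-Fit only looks at rack 12, which has 7U free.
29U does not fit, so a new rack is opened.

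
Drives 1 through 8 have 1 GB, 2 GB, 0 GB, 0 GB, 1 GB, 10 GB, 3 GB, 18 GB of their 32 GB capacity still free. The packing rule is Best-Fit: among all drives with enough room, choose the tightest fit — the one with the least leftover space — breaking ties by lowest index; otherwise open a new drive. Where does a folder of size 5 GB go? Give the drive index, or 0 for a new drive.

Drives with room: drive 6 (10 GB), drive 8 (18 GB).
Tightest fit is drive 6 with 10 GB free.

6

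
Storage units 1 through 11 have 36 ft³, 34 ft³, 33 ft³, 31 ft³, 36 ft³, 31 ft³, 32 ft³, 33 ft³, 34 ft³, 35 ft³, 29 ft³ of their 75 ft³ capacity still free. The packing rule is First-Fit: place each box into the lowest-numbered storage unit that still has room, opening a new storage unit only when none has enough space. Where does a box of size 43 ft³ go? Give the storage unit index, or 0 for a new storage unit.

0

No storage unit has ≥ 43 ft³ free, so a new storage unit is opened.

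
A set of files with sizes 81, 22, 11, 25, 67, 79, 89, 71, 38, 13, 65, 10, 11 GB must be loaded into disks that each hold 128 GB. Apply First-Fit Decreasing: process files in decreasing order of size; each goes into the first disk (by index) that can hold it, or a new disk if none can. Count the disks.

6

Sorted descending: 89, 81, 79, 71, 67, 65, 38, 25, 22, 13, 11, 11, 10.
Put 89 GB in disk 1; 39 GB remain.
Put 81 GB in disk 2; 47 GB remain.
Put 79 GB in disk 3; 49 GB remain.
Put 71 GB in disk 4; 57 GB remain.
Put 67 GB in disk 5; 61 GB remain.
Put 65 GB in disk 6; 63 GB remain.
Put 38 GB in disk 1; 1 GB remain.
Put 25 GB in disk 2; 22 GB remain.
Put 22 GB in disk 2; 0 GB remain.
Put 13 GB in disk 3; 36 GB remain.
Put 11 GB in disk 3; 25 GB remain.
Put 11 GB in disk 3; 14 GB remain.
Put 10 GB in disk 3; 4 GB remain.
Final disks: [89,38] [81,25,22] [79,13,11,11,10] [71] [67] [65].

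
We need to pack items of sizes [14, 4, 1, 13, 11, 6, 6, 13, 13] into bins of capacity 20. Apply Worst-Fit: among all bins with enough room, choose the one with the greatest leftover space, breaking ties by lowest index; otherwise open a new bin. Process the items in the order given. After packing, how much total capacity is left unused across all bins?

14 → bin 1 (remaining 6)
4 → bin 1 (remaining 2)
1 → bin 1 (remaining 1)
13 → bin 2 (remaining 7)
11 → bin 3 (remaining 9)
6 → bin 3 (remaining 3)
6 → bin 2 (remaining 1)
13 → bin 4 (remaining 7)
13 → bin 5 (remaining 7)
5 bins × 20 = 100; used 81; unused 19.

19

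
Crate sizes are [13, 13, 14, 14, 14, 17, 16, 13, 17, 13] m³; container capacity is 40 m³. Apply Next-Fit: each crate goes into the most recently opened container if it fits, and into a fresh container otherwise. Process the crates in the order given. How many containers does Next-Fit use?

5

13 m³ → container 1 (remaining 27 m³)
13 m³ → container 1 (remaining 14 m³)
14 m³ → container 1 (remaining 0 m³)
14 m³ → container 2 (remaining 26 m³)
14 m³ → container 2 (remaining 12 m³)
17 m³ → container 3 (remaining 23 m³)
16 m³ → container 3 (remaining 7 m³)
13 m³ → container 4 (remaining 27 m³)
17 m³ → container 4 (remaining 10 m³)
13 m³ → container 5 (remaining 27 m³)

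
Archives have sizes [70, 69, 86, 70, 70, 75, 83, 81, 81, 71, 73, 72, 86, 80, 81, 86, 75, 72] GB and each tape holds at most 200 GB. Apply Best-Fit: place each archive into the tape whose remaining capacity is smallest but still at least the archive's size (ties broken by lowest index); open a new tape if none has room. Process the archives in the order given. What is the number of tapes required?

Put 70 GB in tape 1; 130 GB remain.
Put 69 GB in tape 1; 61 GB remain.
Put 86 GB in tape 2; 114 GB remain.
Put 70 GB in tape 2; 44 GB remain.
Put 70 GB in tape 3; 130 GB remain.
Put 75 GB in tape 3; 55 GB remain.
Put 83 GB in tape 4; 117 GB remain.
Put 81 GB in tape 4; 36 GB remain.
Put 81 GB in tape 5; 119 GB remain.
Put 71 GB in tape 5; 48 GB remain.
Put 73 GB in tape 6; 127 GB remain.
Put 72 GB in tape 6; 55 GB remain.
Put 86 GB in tape 7; 114 GB remain.
Put 80 GB in tape 7; 34 GB remain.
Put 81 GB in tape 8; 119 GB remain.
Put 86 GB in tape 8; 33 GB remain.
Put 75 GB in tape 9; 125 GB remain.
Put 72 GB in tape 9; 53 GB remain.

9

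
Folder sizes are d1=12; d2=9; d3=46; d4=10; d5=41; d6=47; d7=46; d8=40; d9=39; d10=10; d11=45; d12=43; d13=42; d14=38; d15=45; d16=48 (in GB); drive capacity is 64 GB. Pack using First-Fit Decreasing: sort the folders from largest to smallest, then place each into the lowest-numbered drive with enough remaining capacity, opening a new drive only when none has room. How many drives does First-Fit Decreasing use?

12

Sorted descending: 48, 47, 46, 46, 45, 45, 43, 42, 41, 40, 39, 38, 12, 10, 10, 9.
48 GB → drive 1 (remaining 16 GB)
47 GB → drive 2 (remaining 17 GB)
46 GB → drive 3 (remaining 18 GB)
46 GB → drive 4 (remaining 18 GB)
45 GB → drive 5 (remaining 19 GB)
45 GB → drive 6 (remaining 19 GB)
43 GB → drive 7 (remaining 21 GB)
42 GB → drive 8 (remaining 22 GB)
41 GB → drive 9 (remaining 23 GB)
40 GB → drive 10 (remaining 24 GB)
39 GB → drive 11 (remaining 25 GB)
38 GB → drive 12 (remaining 26 GB)
12 GB → drive 1 (remaining 4 GB)
10 GB → drive 2 (remaining 7 GB)
10 GB → drive 3 (remaining 8 GB)
9 GB → drive 4 (remaining 9 GB)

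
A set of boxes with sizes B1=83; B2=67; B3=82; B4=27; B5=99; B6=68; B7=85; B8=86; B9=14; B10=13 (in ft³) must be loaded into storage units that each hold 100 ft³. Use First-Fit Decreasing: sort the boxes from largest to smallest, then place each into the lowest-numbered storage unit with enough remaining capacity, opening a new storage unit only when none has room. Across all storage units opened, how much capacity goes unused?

Sorted descending: 99, 86, 85, 83, 82, 68, 67, 27, 14, 13.
99 ft³ → storage unit 1 (remaining 1 ft³)
86 ft³ → storage unit 2 (remaining 14 ft³)
85 ft³ → storage unit 3 (remaining 15 ft³)
83 ft³ → storage unit 4 (remaining 17 ft³)
82 ft³ → storage unit 5 (remaining 18 ft³)
68 ft³ → storage unit 6 (remaining 32 ft³)
67 ft³ → storage unit 7 (remaining 33 ft³)
27 ft³ → storage unit 6 (remaining 5 ft³)
14 ft³ → storage unit 2 (remaining 0 ft³)
13 ft³ → storage unit 3 (remaining 2 ft³)
7 storage units × 100 ft³ = 700 ft³; used 624 ft³; unused 76 ft³.

76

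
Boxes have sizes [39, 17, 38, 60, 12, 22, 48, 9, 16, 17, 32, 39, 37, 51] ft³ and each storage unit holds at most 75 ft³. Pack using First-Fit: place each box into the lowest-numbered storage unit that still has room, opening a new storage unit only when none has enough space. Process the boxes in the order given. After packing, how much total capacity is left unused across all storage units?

Put 39 ft³ in storage unit 1; 36 ft³ remain.
Put 17 ft³ in storage unit 1; 19 ft³ remain.
Put 38 ft³ in storage unit 2; 37 ft³ remain.
Put 60 ft³ in storage unit 3; 15 ft³ remain.
Put 12 ft³ in storage unit 1; 7 ft³ remain.
Put 22 ft³ in storage unit 2; 15 ft³ remain.
Put 48 ft³ in storage unit 4; 27 ft³ remain.
Put 9 ft³ in storage unit 2; 6 ft³ remain.
Put 16 ft³ in storage unit 4; 11 ft³ remain.
Put 17 ft³ in storage unit 5; 58 ft³ remain.
Put 32 ft³ in storage unit 5; 26 ft³ remain.
Put 39 ft³ in storage unit 6; 36 ft³ remain.
Put 37 ft³ in storage unit 7; 38 ft³ remain.
Put 51 ft³ in storage unit 8; 24 ft³ remain.
8 storage units × 75 ft³ = 600 ft³; used 437 ft³; unused 163 ft³.

163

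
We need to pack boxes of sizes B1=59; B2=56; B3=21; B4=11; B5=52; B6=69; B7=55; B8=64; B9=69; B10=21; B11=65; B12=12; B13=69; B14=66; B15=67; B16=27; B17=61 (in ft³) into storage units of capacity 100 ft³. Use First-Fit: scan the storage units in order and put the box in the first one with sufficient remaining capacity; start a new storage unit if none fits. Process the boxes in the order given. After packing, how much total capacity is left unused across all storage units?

Put B1 (59 ft³) in storage unit 1; 41 ft³ remain.
Put B2 (56 ft³) in storage unit 2; 44 ft³ remain.
Put B3 (21 ft³) in storage unit 1; 20 ft³ remain.
Put B4 (11 ft³) in storage unit 1; 9 ft³ remain.
Put B5 (52 ft³) in storage unit 3; 48 ft³ remain.
Put B6 (69 ft³) in storage unit 4; 31 ft³ remain.
Put B7 (55 ft³) in storage unit 5; 45 ft³ remain.
Put B8 (64 ft³) in storage unit 6; 36 ft³ remain.
Put B9 (69 ft³) in storage unit 7; 31 ft³ remain.
Put B10 (21 ft³) in storage unit 2; 23 ft³ remain.
Put B11 (65 ft³) in storage unit 8; 35 ft³ remain.
Put B12 (12 ft³) in storage unit 2; 11 ft³ remain.
Put B13 (69 ft³) in storage unit 9; 31 ft³ remain.
Put B14 (66 ft³) in storage unit 10; 34 ft³ remain.
Put B15 (67 ft³) in storage unit 11; 33 ft³ remain.
Put B16 (27 ft³) in storage unit 3; 21 ft³ remain.
Put B17 (61 ft³) in storage unit 12; 39 ft³ remain.
12 storage units × 100 ft³ = 1200 ft³; used 844 ft³; unused 356 ft³.

356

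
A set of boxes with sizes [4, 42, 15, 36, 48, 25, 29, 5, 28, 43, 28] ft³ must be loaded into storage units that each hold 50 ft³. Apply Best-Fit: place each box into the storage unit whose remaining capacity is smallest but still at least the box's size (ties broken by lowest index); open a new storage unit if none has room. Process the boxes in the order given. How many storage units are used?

8

storage unit 1: place 4 ft³, 46 ft³ left
storage unit 1: place 42 ft³, 4 ft³ left
storage unit 2: place 15 ft³, 35 ft³ left
storage unit 3: place 36 ft³, 14 ft³ left
storage unit 4: place 48 ft³, 2 ft³ left
storage unit 2: place 25 ft³, 10 ft³ left
storage unit 5: place 29 ft³, 21 ft³ left
storage unit 2: place 5 ft³, 5 ft³ left
storage unit 6: place 28 ft³, 22 ft³ left
storage unit 7: place 43 ft³, 7 ft³ left
storage unit 8: place 28 ft³, 22 ft³ left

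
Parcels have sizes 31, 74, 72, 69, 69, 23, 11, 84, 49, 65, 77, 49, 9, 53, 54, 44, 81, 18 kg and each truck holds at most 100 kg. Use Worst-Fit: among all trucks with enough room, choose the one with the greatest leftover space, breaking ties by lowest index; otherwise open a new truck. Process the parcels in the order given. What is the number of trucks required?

11 trucks

31 kg → truck 1 (remaining 69 kg)
74 kg → truck 2 (remaining 26 kg)
72 kg → truck 3 (remaining 28 kg)
69 kg → truck 1 (remaining 0 kg)
69 kg → truck 4 (remaining 31 kg)
23 kg → truck 4 (remaining 8 kg)
11 kg → truck 3 (remaining 17 kg)
84 kg → truck 5 (remaining 16 kg)
49 kg → truck 6 (remaining 51 kg)
65 kg → truck 7 (remaining 35 kg)
77 kg → truck 8 (remaining 23 kg)
49 kg → truck 6 (remaining 2 kg)
9 kg → truck 7 (remaining 26 kg)
53 kg → truck 9 (remaining 47 kg)
54 kg → truck 10 (remaining 46 kg)
44 kg → truck 9 (remaining 3 kg)
81 kg → truck 11 (remaining 19 kg)
18 kg → truck 10 (remaining 28 kg)
Final trucks: [31,69] [74] [72,11] [69,23] [84] [49,49] [65,9] [77] [53,44] [54,18] [81].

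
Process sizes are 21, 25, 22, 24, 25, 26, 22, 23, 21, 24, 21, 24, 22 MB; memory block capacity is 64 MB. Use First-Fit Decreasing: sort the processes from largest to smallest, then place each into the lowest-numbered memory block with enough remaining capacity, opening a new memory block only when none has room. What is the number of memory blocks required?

Sorted descending: 26, 25, 25, 24, 24, 24, 23, 22, 22, 22, 21, 21, 21.
memory block 1: place 26 MB, 38 MB left
memory block 1: place 25 MB, 13 MB left
memory block 2: place 25 MB, 39 MB left
memory block 2: place 24 MB, 15 MB left
memory block 3: place 24 MB, 40 MB left
memory block 3: place 24 MB, 16 MB left
memory block 4: place 23 MB, 41 MB left
memory block 4: place 22 MB, 19 MB left
memory block 5: place 22 MB, 42 MB left
memory block 5: place 22 MB, 20 MB left
memory block 6: place 21 MB, 43 MB left
memory block 6: place 21 MB, 22 MB left
memory block 6: place 21 MB, 1 MB left
Final memory blocks: [26,25] [25,24] [24,24] [23,22] [22,22] [21,21,21].

6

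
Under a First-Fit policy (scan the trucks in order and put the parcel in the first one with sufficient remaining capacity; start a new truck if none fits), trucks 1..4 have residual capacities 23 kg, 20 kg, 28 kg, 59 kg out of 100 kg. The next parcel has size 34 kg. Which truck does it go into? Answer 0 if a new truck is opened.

Trucks with room: truck 4 (59 kg).
The first with room is truck 4.

4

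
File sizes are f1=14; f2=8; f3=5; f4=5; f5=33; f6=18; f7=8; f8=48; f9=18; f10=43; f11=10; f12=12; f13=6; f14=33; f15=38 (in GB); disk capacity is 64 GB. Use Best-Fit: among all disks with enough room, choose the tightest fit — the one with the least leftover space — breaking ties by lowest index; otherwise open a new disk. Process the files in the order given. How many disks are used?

6

f1 (14 GB) → disk 1 (remaining 50 GB)
f2 (8 GB) → disk 1 (remaining 42 GB)
f3 (5 GB) → disk 1 (remaining 37 GB)
f4 (5 GB) → disk 1 (remaining 32 GB)
f5 (33 GB) → disk 2 (remaining 31 GB)
f6 (18 GB) → disk 2 (remaining 13 GB)
f7 (8 GB) → disk 2 (remaining 5 GB)
f8 (48 GB) → disk 3 (remaining 16 GB)
f9 (18 GB) → disk 1 (remaining 14 GB)
f10 (43 GB) → disk 4 (remaining 21 GB)
f11 (10 GB) → disk 1 (remaining 4 GB)
f12 (12 GB) → disk 3 (remaining 4 GB)
f13 (6 GB) → disk 4 (remaining 15 GB)
f14 (33 GB) → disk 5 (remaining 31 GB)
f15 (38 GB) → disk 6 (remaining 26 GB)
Final disks: [14,8,5,5,18,10] [33,18,8] [48,12] [43,6] [33] [38].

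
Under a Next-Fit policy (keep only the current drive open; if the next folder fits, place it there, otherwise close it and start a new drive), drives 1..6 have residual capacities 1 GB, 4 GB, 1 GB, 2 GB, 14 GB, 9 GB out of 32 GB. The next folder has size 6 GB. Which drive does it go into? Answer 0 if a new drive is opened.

Next-Fit only looks at drive 6, which has 9 GB free.
6 GB fits there.

6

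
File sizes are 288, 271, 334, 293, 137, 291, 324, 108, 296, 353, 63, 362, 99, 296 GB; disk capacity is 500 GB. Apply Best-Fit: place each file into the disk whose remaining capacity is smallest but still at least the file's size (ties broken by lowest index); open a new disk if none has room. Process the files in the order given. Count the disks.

Put 288 GB in disk 1; 212 GB remain.
Put 271 GB in disk 2; 229 GB remain.
Put 334 GB in disk 3; 166 GB remain.
Put 293 GB in disk 4; 207 GB remain.
Put 137 GB in disk 3; 29 GB remain.
Put 291 GB in disk 5; 209 GB remain.
Put 324 GB in disk 6; 176 GB remain.
Put 108 GB in disk 6; 68 GB remain.
Put 296 GB in disk 7; 204 GB remain.
Put 353 GB in disk 8; 147 GB remain.
Put 63 GB in disk 6; 5 GB remain.
Put 362 GB in disk 9; 138 GB remain.
Put 99 GB in disk 9; 39 GB remain.
Put 296 GB in disk 10; 204 GB remain.
Final disks: [288] [271] [334,137] [293] [291] [324,108,63] [296] [353] [362,99] [296].

10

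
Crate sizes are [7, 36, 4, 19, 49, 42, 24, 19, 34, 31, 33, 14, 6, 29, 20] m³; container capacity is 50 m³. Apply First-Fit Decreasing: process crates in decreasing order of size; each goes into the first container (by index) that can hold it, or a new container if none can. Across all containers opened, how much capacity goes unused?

33

Sorted descending: 49, 42, 36, 34, 33, 31, 29, 24, 20, 19, 19, 14, 7, 6, 4.
49 m³ → container 1 (remaining 1 m³)
42 m³ → container 2 (remaining 8 m³)
36 m³ → container 3 (remaining 14 m³)
34 m³ → container 4 (remaining 16 m³)
33 m³ → container 5 (remaining 17 m³)
31 m³ → container 6 (remaining 19 m³)
29 m³ → container 7 (remaining 21 m³)
24 m³ → container 8 (remaining 26 m³)
20 m³ → container 7 (remaining 1 m³)
19 m³ → container 6 (remaining 0 m³)
19 m³ → container 8 (remaining 7 m³)
14 m³ → container 3 (remaining 0 m³)
7 m³ → container 2 (remaining 1 m³)
6 m³ → container 4 (remaining 10 m³)
4 m³ → container 4 (remaining 6 m³)
8 containers × 50 m³ = 400 m³; used 367 m³; unused 33 m³.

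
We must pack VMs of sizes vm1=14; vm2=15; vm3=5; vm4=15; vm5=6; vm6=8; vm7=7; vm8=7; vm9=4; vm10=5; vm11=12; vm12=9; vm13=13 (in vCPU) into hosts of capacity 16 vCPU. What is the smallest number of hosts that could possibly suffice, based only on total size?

8

Total size = 14 + 15 + 5 + 15 + 6 + 8 + 7 + 7 + 4 + 5 + 12 + 9 + 13 = 120 vCPU.
⌈120 / 16⌉ = 8.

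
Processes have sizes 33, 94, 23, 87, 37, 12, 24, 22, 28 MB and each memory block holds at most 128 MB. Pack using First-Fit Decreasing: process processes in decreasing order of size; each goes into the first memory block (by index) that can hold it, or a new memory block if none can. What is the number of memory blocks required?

Sorted descending: 94, 87, 37, 33, 28, 24, 23, 22, 12.
memory block 1: place 94 MB, 34 MB left
memory block 2: place 87 MB, 41 MB left
memory block 2: place 37 MB, 4 MB left
memory block 1: place 33 MB, 1 MB left
memory block 3: place 28 MB, 100 MB left
memory block 3: place 24 MB, 76 MB left
memory block 3: place 23 MB, 53 MB left
memory block 3: place 22 MB, 31 MB left
memory block 3: place 12 MB, 19 MB left

3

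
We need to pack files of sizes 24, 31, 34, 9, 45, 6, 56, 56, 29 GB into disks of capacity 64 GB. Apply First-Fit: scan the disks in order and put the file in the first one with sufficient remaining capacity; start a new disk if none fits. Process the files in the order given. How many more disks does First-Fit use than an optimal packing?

First-Fit: [24,31,9] [34,6] [45] [56] [56] [29] → 6 disks.
Total size 290 GB; any packing needs at least ⌈290/64⌉ = 5 disks.
An optimal packing achieves that bound: [56,6] [56] [45,9] [34,29] [31,24] → 5 disks.
Excess: 6 − 5 = 1.

1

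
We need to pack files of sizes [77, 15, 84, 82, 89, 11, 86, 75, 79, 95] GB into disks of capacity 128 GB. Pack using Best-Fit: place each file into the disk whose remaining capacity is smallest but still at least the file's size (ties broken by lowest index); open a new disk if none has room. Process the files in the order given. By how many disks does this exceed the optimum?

0

Best-Fit: [77,15,11] [84] [82] [89] [86] [75] [79] [95] → 8 disks.
8 files exceed 64 GB (half the capacity), and no two of those can share a disk, so at least 8 disks are needed.
So 8 is already optimal.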